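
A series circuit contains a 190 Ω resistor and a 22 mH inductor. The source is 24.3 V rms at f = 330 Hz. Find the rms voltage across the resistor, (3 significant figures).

23.6 V

ω = 2πf = 2073 rad/s
X_L = ωL = 45.6 Ω
Z = 190 + j45.6 Ω
|Z| = √(190² + 45.6²) = 195 Ω
I = V/|Z| = 124 mA
V_R = I·|Z_R| = 0.124 × 190 = 23.6 V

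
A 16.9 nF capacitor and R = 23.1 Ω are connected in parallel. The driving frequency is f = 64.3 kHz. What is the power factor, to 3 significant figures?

ω = 2πf = 404000 rad/s
X_C = 1/(ωC) = 146 Ω
Parallel: admittances add. Y = 1/R + jωC
Y = (0.0433 + j0.00683) S
|Y| = 0.0438 S → |Z| = 1/|Y| = 22.8 Ω, ∠Z = −∠Y = -8.96°
cos φ = cos(-8.96°) = 0.988

0.988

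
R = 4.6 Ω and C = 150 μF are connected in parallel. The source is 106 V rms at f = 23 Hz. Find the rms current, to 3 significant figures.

23.2 A

ω = 2πf = 144.5 rad/s
X_C = 1/(ωC) = 46.1 Ω
Parallel: admittances add. Y = 1/R + jωC
Y = (0.217 + j0.0217) S
|Y| = 0.218 S → |Z| = 1/|Y| = 4.58 Ω, ∠Z = −∠Y = -5.69°
I = V/|Z| = 106/4.58 = 23.2 A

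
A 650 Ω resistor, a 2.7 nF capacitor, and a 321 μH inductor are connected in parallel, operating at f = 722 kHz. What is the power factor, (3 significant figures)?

ω = 2πf = 4.536e+06 rad/s
X_L = ωL = 1460 Ω
X_C = 1/(ωC) = 81.6 Ω
Parallel: admittances add. Y = 1/R + 1/(jωL) + jωC
Y = (0.00154 + j0.0116) S
|Y| = 0.0117 S → |Z| = 1/|Y| = 85.7 Ω, ∠Z = −∠Y = -82.4°
cos φ = cos(-82.4°) = 0.132

0.132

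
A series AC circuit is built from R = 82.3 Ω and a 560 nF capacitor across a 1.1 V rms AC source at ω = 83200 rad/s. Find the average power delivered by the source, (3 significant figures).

13.8 mW

X_C = 1/(ωC) = 21.5 Ω
Z = 82.3 − j21.5 Ω
|Z| = √(82.3² + 21.5²) = 85.1 Ω
∠Z = arctan(-21.5/82.3) = -14.6°
I = V/|Z| = 12.9 mA
P = VI cos φ = 1.1 × 0.0129 × cos(-14.6°) = 13.8 mW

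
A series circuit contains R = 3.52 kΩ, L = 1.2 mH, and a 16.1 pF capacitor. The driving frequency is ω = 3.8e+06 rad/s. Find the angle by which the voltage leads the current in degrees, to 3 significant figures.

X_L = ωL = 4560 Ω
X_C = 1/(ωC) = 16300 Ω
Net reactance X = X_L − X_C = -11800 Ω
Z = 3520 − j11800 Ω
|Z| = √(3520² + 11800²) = 12300 Ω
∠Z = arctan(-11800/3520) = -73.4°

-73.4°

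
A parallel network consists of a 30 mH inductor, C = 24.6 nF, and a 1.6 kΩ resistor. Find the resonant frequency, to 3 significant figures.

ω₀ = 1/√(LC) = 1/√(0.03 × 2.46e-08) = 36810 rad/s
f₀ = ω₀/(2π) = 5.86 kHz

5.86 kHz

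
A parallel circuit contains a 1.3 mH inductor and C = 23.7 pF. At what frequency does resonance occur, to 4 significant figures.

ω₀ = 1/√(LC) = 1/√(0.0013 × 2.37e-11) = 5.697e+06 rad/s
f₀ = ω₀/(2π) = 906.7 kHz

906.7 kHz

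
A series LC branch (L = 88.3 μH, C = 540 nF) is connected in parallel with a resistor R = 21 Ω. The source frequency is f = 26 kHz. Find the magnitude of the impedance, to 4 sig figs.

3.056 Ω

ω = 2πf = 163400 rad/s
X_L = ωL = 14.42 Ω
X_C = 1/(ωC) = 11.34 Ω
Branch 1: Z₁ = R = 21.00 Ω
Branch 2 (series LC): Z₂ = j(X_L − X_C) = j3.089 Ω
Parallel: Z = Z₁Z₂/(Z₁+Z₂), |Z| = 3.056 Ω, ∠Z = 81.63°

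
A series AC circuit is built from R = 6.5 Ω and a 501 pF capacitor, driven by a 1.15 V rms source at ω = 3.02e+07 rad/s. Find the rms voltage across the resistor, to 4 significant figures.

X_C = 1/(ωC) = 66.09 Ω
Z = 6.500 − j66.09 Ω
|Z| = √(6.500² + 66.09²) = 66.41 Ω
I = V/|Z| = 17.32 mA
V_R = I·|Z_R| = 0.01732 × 6.500 = 0.1126 V

0.1126 V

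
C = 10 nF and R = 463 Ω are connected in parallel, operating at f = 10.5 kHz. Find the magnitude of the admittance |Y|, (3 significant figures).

ω = 2πf = 65970 rad/s
X_C = 1/(ωC) = 1520 Ω
Parallel: admittances add. Y = 1/R + jωC
Y = (0.00216 + j0.000660) S
|Y| = 0.00226 S → |Z| = 1/|Y| = 443 Ω, ∠Z = −∠Y = -17.0°

2.26 mS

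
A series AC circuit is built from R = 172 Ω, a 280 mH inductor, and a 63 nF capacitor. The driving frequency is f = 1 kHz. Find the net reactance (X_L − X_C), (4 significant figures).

-767.0 Ω

ω = 2πf = 6283 rad/s
X_L = ωL = 1759 Ω
X_C = 1/(ωC) = 2526 Ω
X = 1759 − 2526 = -767.0 Ω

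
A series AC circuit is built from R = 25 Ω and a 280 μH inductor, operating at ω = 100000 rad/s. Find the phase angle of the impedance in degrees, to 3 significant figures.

48.2°

X_L = ωL = 28.0 Ω
Z = 25.0 + j28.0 Ω
|Z| = √(25.0² + 28.0²) = 37.5 Ω
∠Z = arctan(28.0/25.0) = 48.2°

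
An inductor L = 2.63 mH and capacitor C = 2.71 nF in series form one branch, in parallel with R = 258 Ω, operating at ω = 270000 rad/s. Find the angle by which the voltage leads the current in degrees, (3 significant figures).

-21.5°

X_L = ωL = 710 Ω
X_C = 1/(ωC) = 1370 Ω
Branch 1: Z₁ = R = 258 Ω
Branch 2 (series LC): Z₂ = j(X_L − X_C) = −j657 Ω
Parallel: Z = Z₁Z₂/(Z₁+Z₂), |Z| = 240 Ω, ∠Z = -21.5°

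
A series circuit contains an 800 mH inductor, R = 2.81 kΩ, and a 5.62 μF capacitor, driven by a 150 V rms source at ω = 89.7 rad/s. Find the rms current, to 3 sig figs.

44.1 mA

X_L = ωL = 71.8 Ω
X_C = 1/(ωC) = 1980 Ω
Net reactance X = X_L − X_C = -1910 Ω
Z = 2810 − j1910 Ω
|Z| = √(2810² + 1910²) = 3400 Ω
I = V/|Z| = 150/3400 = 44.1 mA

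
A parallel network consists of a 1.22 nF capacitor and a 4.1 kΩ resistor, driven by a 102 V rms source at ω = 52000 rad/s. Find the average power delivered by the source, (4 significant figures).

2.538 W

X_C = 1/(ωC) = 15760 Ω
Parallel: admittances add. Y = 1/R + jωC
Y = (0.0002439 + j6.344e-05) S
|Y| = 0.0002520 S → |Z| = 1/|Y| = 3968 Ω, ∠Z = −∠Y = -14.58°
I = V/|Z| = 25.71 mA
P = VI cos φ = 102 × 0.02571 × cos(-14.58°) = 2.538 W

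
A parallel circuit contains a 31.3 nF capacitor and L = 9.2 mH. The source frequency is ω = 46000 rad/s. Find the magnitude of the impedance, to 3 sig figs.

1080 Ω

X_L = ωL = 423 Ω
X_C = 1/(ωC) = 695 Ω
Parallel: admittances add. Y = 1/(jωL) + jωC
Y = (0 − j0.000923) S
|Y| = 0.000923 S → |Z| = 1/|Y| = 1080 Ω, ∠Z = −∠Y = 90.0°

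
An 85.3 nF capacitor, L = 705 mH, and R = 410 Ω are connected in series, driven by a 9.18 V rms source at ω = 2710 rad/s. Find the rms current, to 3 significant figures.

X_L = ωL = 1910 Ω
X_C = 1/(ωC) = 4330 Ω
Net reactance X = X_L − X_C = -2420 Ω
Z = 410 − j2420 Ω
|Z| = √(410² + 2420²) = 2450 Ω
I = V/|Z| = 9.18/2450 = 3.75 mA

3.75 mA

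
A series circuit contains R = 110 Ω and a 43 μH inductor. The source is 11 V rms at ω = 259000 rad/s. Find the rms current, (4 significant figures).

99.49 mA

X_L = ωL = 11.14 Ω
Z = 110.0 + j11.14 Ω
|Z| = √(110.0² + 11.14²) = 110.6 Ω
I = V/|Z| = 11/110.6 = 99.49 mA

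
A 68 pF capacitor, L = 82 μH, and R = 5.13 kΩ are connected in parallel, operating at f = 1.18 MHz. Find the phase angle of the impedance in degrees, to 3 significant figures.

ω = 2πf = 7.414e+06 rad/s
X_L = ωL = 608 Ω
X_C = 1/(ωC) = 1980 Ω
Parallel: admittances add. Y = 1/R + 1/(jωL) + jωC
Y = (0.000195 − j0.00114) S
|Y| = 0.00116 S → |Z| = 1/|Y| = 864 Ω, ∠Z = −∠Y = 80.3°

80.3°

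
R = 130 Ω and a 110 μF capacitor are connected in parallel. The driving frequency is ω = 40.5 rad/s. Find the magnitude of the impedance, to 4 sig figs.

112.5 Ω

X_C = 1/(ωC) = 224.5 Ω
Parallel: admittances add. Y = 1/R + jωC
Y = (0.007692 + j0.004455) S
|Y| = 0.008889 S → |Z| = 1/|Y| = 112.5 Ω, ∠Z = −∠Y = -30.08°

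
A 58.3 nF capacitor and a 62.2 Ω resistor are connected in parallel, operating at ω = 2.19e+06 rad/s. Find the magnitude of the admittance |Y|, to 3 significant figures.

X_C = 1/(ωC) = 7.83 Ω
Parallel: admittances add. Y = 1/R + jωC
Y = (0.0161 + j0.128) S
|Y| = 0.129 S → |Z| = 1/|Y| = 7.77 Ω, ∠Z = −∠Y = -82.8°

129 mS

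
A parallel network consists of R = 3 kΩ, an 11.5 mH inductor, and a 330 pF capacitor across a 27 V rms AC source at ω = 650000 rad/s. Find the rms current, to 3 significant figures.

9.26 mA

X_L = ωL = 7480 Ω
X_C = 1/(ωC) = 4660 Ω
Parallel: admittances add. Y = 1/R + 1/(jωL) + jωC
Y = (0.000333 + j8.07e-05) S
|Y| = 0.000343 S → |Z| = 1/|Y| = 2920 Ω, ∠Z = −∠Y = -13.6°
I = V/|Z| = 27/2920 = 9.26 mA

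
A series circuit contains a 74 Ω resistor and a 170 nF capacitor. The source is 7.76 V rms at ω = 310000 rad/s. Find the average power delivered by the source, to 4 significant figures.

763.5 mW

X_C = 1/(ωC) = 18.98 Ω
Z = 74.00 − j18.98 Ω
|Z| = √(74.00² + 18.98²) = 76.39 Ω
∠Z = arctan(-18.98/74.00) = -14.38°
I = V/|Z| = 101.6 mA
P = VI cos φ = 7.76 × 0.1016 × cos(-14.38°) = 763.5 mW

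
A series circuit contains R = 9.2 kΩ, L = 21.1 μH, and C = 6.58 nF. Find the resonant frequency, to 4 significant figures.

ω₀ = 1/√(LC) = 1/√(2.11e-05 × 6.58e-09) = 2.684e+06 rad/s
f₀ = ω₀/(2π) = 427.1 kHz

427.1 kHz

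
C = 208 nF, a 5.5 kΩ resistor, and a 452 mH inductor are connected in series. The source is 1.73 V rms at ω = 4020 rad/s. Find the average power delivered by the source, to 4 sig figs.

537.3 μW

X_L = ωL = 1817 Ω
X_C = 1/(ωC) = 1196 Ω
Net reactance X = X_L − X_C = 621.1 Ω
Z = 5500 + j621.1 Ω
|Z| = √(5500² + 621.1²) = 5535 Ω
∠Z = arctan(621.1/5500) = 6.443°
I = V/|Z| = 312.6 μA
P = VI cos φ = 1.73 × 0.0003126 × cos(6.443°) = 537.3 μW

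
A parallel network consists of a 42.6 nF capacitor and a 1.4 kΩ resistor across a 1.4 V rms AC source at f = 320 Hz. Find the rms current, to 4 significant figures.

1.007 mA

ω = 2πf = 2011 rad/s
X_C = 1/(ωC) = 11680 Ω
Parallel: admittances add. Y = 1/R + jωC
Y = (0.0007143 + j8.565e-05) S
|Y| = 0.0007194 S → |Z| = 1/|Y| = 1390 Ω, ∠Z = −∠Y = -6.838°
I = V/|Z| = 1.4/1390 = 1.007 mA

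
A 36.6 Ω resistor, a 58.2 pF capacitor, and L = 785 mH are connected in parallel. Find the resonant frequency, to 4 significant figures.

23.55 kHz

ω₀ = 1/√(LC) = 1/√(0.785 × 5.82e-11) = 147900 rad/s
f₀ = ω₀/(2π) = 23.55 kHz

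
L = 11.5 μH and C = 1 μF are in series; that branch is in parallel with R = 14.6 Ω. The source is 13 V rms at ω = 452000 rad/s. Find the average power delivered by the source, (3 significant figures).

X_L = ωL = 5.20 Ω
X_C = 1/(ωC) = 2.21 Ω
Branch 1: Z₁ = R = 14.6 Ω
Branch 2 (series LC): Z₂ = j(X_L − X_C) = j2.99 Ω
Parallel: Z = Z₁Z₂/(Z₁+Z₂), |Z| = 2.93 Ω, ∠Z = 78.4°
I = V/|Z| = 4.44 A
P = VI cos φ = 13 × 4.44 × cos(78.4°) = 11.6 W

11.6 W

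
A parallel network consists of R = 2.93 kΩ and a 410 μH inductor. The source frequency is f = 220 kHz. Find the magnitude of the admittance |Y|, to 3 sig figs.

1.80 mS

ω = 2πf = 1.382e+06 rad/s
X_L = ωL = 567 Ω
Parallel: admittances add. Y = 1/R + 1/(jωL)
Y = (0.000341 − j0.00176) S
|Y| = 0.00180 S → |Z| = 1/|Y| = 556 Ω, ∠Z = −∠Y = 79.1°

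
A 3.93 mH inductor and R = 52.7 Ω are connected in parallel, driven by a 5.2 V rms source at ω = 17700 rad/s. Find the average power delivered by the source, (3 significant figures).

513 mW

X_L = ωL = 69.6 Ω
Parallel: admittances add. Y = 1/R + 1/(jωL)
Y = (0.0190 − j0.0144) S
|Y| = 0.0238 S → |Z| = 1/|Y| = 42.0 Ω, ∠Z = −∠Y = 37.1°
I = V/|Z| = 124 mA
P = VI cos φ = 5.2 × 0.124 × cos(37.1°) = 513 mW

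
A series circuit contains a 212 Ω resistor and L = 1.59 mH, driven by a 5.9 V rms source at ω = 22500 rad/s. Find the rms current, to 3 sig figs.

X_L = ωL = 35.8 Ω
Z = 212 + j35.8 Ω
|Z| = √(212² + 35.8²) = 215 Ω
I = V/|Z| = 5.9/215 = 27.4 mA

27.4 mA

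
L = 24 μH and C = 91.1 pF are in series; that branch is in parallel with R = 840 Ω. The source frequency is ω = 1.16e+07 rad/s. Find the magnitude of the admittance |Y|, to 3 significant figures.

X_L = ωL = 278 Ω
X_C = 1/(ωC) = 946 Ω
Branch 1: Z₁ = R = 840 Ω
Branch 2 (series LC): Z₂ = j(X_L − X_C) = −j668 Ω
Parallel: Z = Z₁Z₂/(Z₁+Z₂), |Z| = 523 Ω, ∠Z = -51.5°
|Y| = 1/|Z| = 1.91 mS

1.91 mS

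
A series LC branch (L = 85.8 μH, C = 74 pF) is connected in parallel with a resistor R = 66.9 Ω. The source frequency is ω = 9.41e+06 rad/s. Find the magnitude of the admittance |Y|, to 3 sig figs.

X_L = ωL = 807 Ω
X_C = 1/(ωC) = 1440 Ω
Branch 1: Z₁ = R = 66.9 Ω
Branch 2 (series LC): Z₂ = j(X_L − X_C) = −j629 Ω
Parallel: Z = Z₁Z₂/(Z₁+Z₂), |Z| = 66.5 Ω, ∠Z = -6.07°
|Y| = 1/|Z| = 15.0 mS

15.0 mS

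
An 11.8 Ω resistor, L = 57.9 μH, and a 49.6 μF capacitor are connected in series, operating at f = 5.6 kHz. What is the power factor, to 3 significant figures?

0.992

ω = 2πf = 35190 rad/s
X_L = ωL = 2.04 Ω
X_C = 1/(ωC) = 0.573 Ω
Net reactance X = X_L − X_C = 1.46 Ω
Z = 11.8 + j1.46 Ω
|Z| = √(11.8² + 1.46²) = 11.9 Ω
∠Z = arctan(1.46/11.8) = 7.07°
cos φ = cos(7.07°) = 0.992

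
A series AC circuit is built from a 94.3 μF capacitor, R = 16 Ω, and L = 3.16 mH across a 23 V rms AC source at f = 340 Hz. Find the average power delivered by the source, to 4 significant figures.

32.66 W

ω = 2πf = 2136 rad/s
X_L = ωL = 6.751 Ω
X_C = 1/(ωC) = 4.964 Ω
Net reactance X = X_L − X_C = 1.787 Ω
Z = 16.00 + j1.787 Ω
|Z| = √(16.00² + 1.787²) = 16.10 Ω
∠Z = arctan(1.787/16.00) = 6.372°
I = V/|Z| = 1.429 A
P = VI cos φ = 23 × 1.429 × cos(6.372°) = 32.66 W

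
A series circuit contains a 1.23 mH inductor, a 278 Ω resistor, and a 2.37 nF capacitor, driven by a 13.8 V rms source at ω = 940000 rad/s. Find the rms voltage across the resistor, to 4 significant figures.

X_L = ωL = 1156 Ω
X_C = 1/(ωC) = 448.9 Ω
Net reactance X = X_L − X_C = 707.3 Ω
Z = 278.0 + j707.3 Ω
|Z| = √(278.0² + 707.3²) = 760.0 Ω
I = V/|Z| = 18.16 mA
V_R = I·|Z_R| = 0.01816 × 278.0 = 5.048 V

5.048 V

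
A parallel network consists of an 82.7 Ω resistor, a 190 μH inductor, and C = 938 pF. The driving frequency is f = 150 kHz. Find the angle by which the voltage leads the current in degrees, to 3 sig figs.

21.2°

ω = 2πf = 942500 rad/s
X_L = ωL = 179 Ω
X_C = 1/(ωC) = 1130 Ω
Parallel: admittances add. Y = 1/R + 1/(jωL) + jωC
Y = (0.0121 − j0.00470) S
|Y| = 0.0130 S → |Z| = 1/|Y| = 77.1 Ω, ∠Z = −∠Y = 21.2°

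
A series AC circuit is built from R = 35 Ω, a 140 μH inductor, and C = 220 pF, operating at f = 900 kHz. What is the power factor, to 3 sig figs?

0.945

ω = 2πf = 5.655e+06 rad/s
X_L = ωL = 792 Ω
X_C = 1/(ωC) = 804 Ω
Net reactance X = X_L − X_C = -12.1 Ω
Z = 35.0 − j12.1 Ω
|Z| = √(35.0² + 12.1²) = 37.0 Ω
∠Z = arctan(-12.1/35.0) = -19.1°
cos φ = cos(-19.1°) = 0.945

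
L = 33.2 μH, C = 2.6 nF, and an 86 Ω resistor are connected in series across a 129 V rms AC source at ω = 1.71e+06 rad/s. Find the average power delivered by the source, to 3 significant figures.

40.1 W

X_L = ωL = 56.8 Ω
X_C = 1/(ωC) = 225 Ω
Net reactance X = X_L − X_C = -168 Ω
Z = 86.0 − j168 Ω
|Z| = √(86.0² + 168²) = 189 Ω
∠Z = arctan(-168/86.0) = -62.9°
I = V/|Z| = 683 mA
P = VI cos φ = 129 × 0.683 × cos(-62.9°) = 40.1 W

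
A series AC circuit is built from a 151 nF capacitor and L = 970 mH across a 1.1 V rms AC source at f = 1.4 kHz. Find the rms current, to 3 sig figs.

141 μA

ω = 2πf = 8796 rad/s
X_L = ωL = 8530 Ω
X_C = 1/(ωC) = 753 Ω
Net reactance X = X_L − X_C = 7780 Ω
Z = j7780 Ω
|Z| = √(0² + 7780²) = 7780 Ω
I = V/|Z| = 1.1/7780 = 141 μA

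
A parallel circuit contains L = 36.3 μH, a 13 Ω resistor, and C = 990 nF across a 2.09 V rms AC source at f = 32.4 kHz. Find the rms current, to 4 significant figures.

ω = 2πf = 203600 rad/s
X_L = ωL = 7.390 Ω
X_C = 1/(ωC) = 4.962 Ω
Parallel: admittances add. Y = 1/R + 1/(jωL) + jωC
Y = (0.07692 + j0.06622) S
|Y| = 0.1015 S → |Z| = 1/|Y| = 9.852 Ω, ∠Z = −∠Y = -40.72°
I = V/|Z| = 2.09/9.852 = 212.1 mA

212.1 mA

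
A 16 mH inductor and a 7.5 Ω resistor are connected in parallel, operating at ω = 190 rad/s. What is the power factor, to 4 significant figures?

0.3756

X_L = ωL = 3.040 Ω
Parallel: admittances add. Y = 1/R + 1/(jωL)
Y = (0.1333 − j0.3289) S
|Y| = 0.3549 S → |Z| = 1/|Y| = 2.817 Ω, ∠Z = −∠Y = 67.94°
cos φ = cos(67.94°) = 0.3756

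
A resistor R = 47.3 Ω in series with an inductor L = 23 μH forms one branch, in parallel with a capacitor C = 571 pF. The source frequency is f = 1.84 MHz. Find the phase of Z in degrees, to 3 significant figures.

-77.6°

ω = 2πf = 1.156e+07 rad/s
X_L = ωL = 266 Ω
X_C = 1/(ωC) = 151 Ω
Branch 1 (R+jX_L): Z₁ = 47.3 + j266 Ω, |Z₁| = 270 Ω
Branch 2 (−jX_C): Z₂ = −j151 Ω
Parallel: Z = Z₁Z₂/(Z₁+Z₂), |Z| = 330 Ω, ∠Z = -77.6°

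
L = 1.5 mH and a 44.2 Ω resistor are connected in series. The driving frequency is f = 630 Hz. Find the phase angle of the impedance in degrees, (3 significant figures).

7.65°

ω = 2πf = 3958 rad/s
X_L = ωL = 5.94 Ω
Z = 44.2 + j5.94 Ω
|Z| = √(44.2² + 5.94²) = 44.6 Ω
∠Z = arctan(5.94/44.2) = 7.65°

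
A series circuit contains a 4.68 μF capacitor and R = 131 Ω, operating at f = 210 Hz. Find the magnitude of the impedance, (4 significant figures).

208.3 Ω

ω = 2πf = 1319 rad/s
X_C = 1/(ωC) = 161.9 Ω
Z = 131.0 − j161.9 Ω
|Z| = √(131.0² + 161.9²) = 208.3 Ω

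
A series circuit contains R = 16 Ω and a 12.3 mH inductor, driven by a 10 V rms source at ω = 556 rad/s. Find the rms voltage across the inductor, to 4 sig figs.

3.930 V

X_L = ωL = 6.839 Ω
Z = 16.00 + j6.839 Ω
|Z| = √(16.00² + 6.839²) = 17.40 Ω
I = V/|Z| = 574.7 mA
V_L = I·|Z_L| = 0.5747 × 6.839 = 3.930 V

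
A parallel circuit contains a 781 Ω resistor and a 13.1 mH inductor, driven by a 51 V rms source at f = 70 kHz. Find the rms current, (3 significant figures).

65.9 mA

ω = 2πf = 439800 rad/s
X_L = ωL = 5760 Ω
Parallel: admittances add. Y = 1/R + 1/(jωL)
Y = (0.00128 − j0.000174) S
|Y| = 0.00129 S → |Z| = 1/|Y| = 774 Ω, ∠Z = −∠Y = 7.72°
I = V/|Z| = 51/774 = 65.9 mA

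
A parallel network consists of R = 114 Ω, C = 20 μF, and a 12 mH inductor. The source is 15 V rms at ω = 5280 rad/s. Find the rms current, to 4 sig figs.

1.354 A

X_L = ωL = 63.36 Ω
X_C = 1/(ωC) = 9.470 Ω
Parallel: admittances add. Y = 1/R + 1/(jωL) + jωC
Y = (0.008772 + j0.08982) S
|Y| = 0.09024 S → |Z| = 1/|Y| = 11.08 Ω, ∠Z = −∠Y = -84.42°
I = V/|Z| = 15/11.08 = 1.354 A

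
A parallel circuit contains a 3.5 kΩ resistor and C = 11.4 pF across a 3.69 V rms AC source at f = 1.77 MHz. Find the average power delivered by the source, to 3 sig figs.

3.89 mW

ω = 2πf = 1.112e+07 rad/s
X_C = 1/(ωC) = 7890 Ω
Parallel: admittances add. Y = 1/R + jωC
Y = (0.000286 + j0.000127) S
|Y| = 0.000313 S → |Z| = 1/|Y| = 3200 Ω, ∠Z = −∠Y = -23.9°
I = V/|Z| = 1.15 mA
P = VI cos φ = 3.69 × 0.00115 × cos(-23.9°) = 3.89 mW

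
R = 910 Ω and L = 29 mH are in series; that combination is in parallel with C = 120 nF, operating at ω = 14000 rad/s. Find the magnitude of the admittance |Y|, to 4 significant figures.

X_L = ωL = 406.0 Ω
X_C = 1/(ωC) = 595.2 Ω
Branch 1 (R+jX_L): Z₁ = 910.0 + j406.0 Ω, |Z₁| = 996.5 Ω
Branch 2 (−jX_C): Z₂ = −j595.2 Ω
Parallel: Z = Z₁Z₂/(Z₁+Z₂), |Z| = 638.1 Ω, ∠Z = -54.21°
|Y| = 1/|Z| = 1.567 mS

1.567 mS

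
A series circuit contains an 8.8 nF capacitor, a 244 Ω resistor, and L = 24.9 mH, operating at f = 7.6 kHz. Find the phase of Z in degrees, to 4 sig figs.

-78.42°

ω = 2πf = 47750 rad/s
X_L = ωL = 1189 Ω
X_C = 1/(ωC) = 2380 Ω
Net reactance X = X_L − X_C = -1191 Ω
Z = 244.0 − j1191 Ω
|Z| = √(244.0² + 1191²) = 1215 Ω
∠Z = arctan(-1191/244.0) = -78.42°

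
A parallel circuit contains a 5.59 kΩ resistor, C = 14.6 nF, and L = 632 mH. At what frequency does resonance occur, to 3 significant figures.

ω₀ = 1/√(LC) = 1/√(0.632 × 1.46e-08) = 10410 rad/s
f₀ = ω₀/(2π) = 1.66 kHz

1.66 kHz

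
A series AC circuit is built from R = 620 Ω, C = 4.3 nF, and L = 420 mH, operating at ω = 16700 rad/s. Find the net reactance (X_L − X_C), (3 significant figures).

X_L = ωL = 7010 Ω
X_C = 1/(ωC) = 13900 Ω
X = 7010 − 13900 = -6910 Ω

-6910 Ω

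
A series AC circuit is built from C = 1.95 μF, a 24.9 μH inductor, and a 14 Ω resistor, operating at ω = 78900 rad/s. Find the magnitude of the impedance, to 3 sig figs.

X_L = ωL = 1.96 Ω
X_C = 1/(ωC) = 6.50 Ω
Net reactance X = X_L − X_C = -4.54 Ω
Z = 14.0 − j4.54 Ω
|Z| = √(14.0² + 4.54²) = 14.7 Ω

14.7 Ω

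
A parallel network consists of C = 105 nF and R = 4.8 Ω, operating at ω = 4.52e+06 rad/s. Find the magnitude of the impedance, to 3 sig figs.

1.93 Ω

X_C = 1/(ωC) = 2.11 Ω
Parallel: admittances add. Y = 1/R + jωC
Y = (0.208 + j0.475) S
|Y| = 0.518 S → |Z| = 1/|Y| = 1.93 Ω, ∠Z = −∠Y = -66.3°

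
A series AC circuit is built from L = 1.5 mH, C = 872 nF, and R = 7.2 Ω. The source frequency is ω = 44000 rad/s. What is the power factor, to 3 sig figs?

X_L = ωL = 66.0 Ω
X_C = 1/(ωC) = 26.1 Ω
Net reactance X = X_L − X_C = 39.9 Ω
Z = 7.20 + j39.9 Ω
|Z| = √(7.20² + 39.9²) = 40.6 Ω
∠Z = arctan(39.9/7.20) = 79.8°
cos φ = cos(79.8°) = 0.177

0.177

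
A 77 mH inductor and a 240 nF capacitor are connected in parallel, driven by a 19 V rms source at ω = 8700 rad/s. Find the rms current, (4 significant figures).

11.31 mA

X_L = ωL = 669.9 Ω
X_C = 1/(ωC) = 478.9 Ω
Parallel: admittances add. Y = 1/(jωL) + jωC
Y = (0 + j0.0005952) S
|Y| = 0.0005952 S → |Z| = 1/|Y| = 1680 Ω, ∠Z = −∠Y = -90.00°
I = V/|Z| = 19/1680 = 11.31 mA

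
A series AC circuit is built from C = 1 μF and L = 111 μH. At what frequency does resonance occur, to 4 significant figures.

15.11 kHz

ω₀ = 1/√(LC) = 1/√(0.000111 × 1e-06) = 94920 rad/s
f₀ = ω₀/(2π) = 15.11 kHz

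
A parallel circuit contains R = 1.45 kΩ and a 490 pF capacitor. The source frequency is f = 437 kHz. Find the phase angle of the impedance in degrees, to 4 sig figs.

-62.86°

ω = 2πf = 2.746e+06 rad/s
X_C = 1/(ωC) = 743.3 Ω
Parallel: admittances add. Y = 1/R + jωC
Y = (0.0006897 + j0.001345) S
|Y| = 0.001512 S → |Z| = 1/|Y| = 661.4 Ω, ∠Z = −∠Y = -62.86°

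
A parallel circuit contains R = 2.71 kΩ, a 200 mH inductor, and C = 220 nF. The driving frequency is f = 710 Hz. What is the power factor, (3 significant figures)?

0.935

ω = 2πf = 4461 rad/s
X_L = ωL = 892 Ω
X_C = 1/(ωC) = 1020 Ω
Parallel: admittances add. Y = 1/R + 1/(jωL) + jωC
Y = (0.000369 − j0.000139) S
|Y| = 0.000394 S → |Z| = 1/|Y| = 2540 Ω, ∠Z = −∠Y = 20.7°
cos φ = cos(20.7°) = 0.935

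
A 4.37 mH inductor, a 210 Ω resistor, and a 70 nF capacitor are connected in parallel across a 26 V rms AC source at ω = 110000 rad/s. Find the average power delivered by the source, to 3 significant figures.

3.22 W

X_L = ωL = 481 Ω
X_C = 1/(ωC) = 130 Ω
Parallel: admittances add. Y = 1/R + 1/(jωL) + jωC
Y = (0.00476 + j0.00562) S
|Y| = 0.00737 S → |Z| = 1/|Y| = 136 Ω, ∠Z = −∠Y = -49.7°
I = V/|Z| = 192 mA
P = VI cos φ = 26 × 0.192 × cos(-49.7°) = 3.22 W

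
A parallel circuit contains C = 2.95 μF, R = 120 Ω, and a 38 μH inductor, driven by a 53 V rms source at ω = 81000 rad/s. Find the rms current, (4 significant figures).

4.576 A

X_L = ωL = 3.078 Ω
X_C = 1/(ωC) = 4.185 Ω
Parallel: admittances add. Y = 1/R + 1/(jωL) + jωC
Y = (0.008333 − j0.08594) S
|Y| = 0.08634 S → |Z| = 1/|Y| = 11.58 Ω, ∠Z = −∠Y = 84.46°
I = V/|Z| = 53/11.58 = 4.576 A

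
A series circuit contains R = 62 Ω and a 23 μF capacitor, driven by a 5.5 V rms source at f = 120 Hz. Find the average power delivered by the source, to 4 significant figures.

261.6 mW

ω = 2πf = 754.0 rad/s
X_C = 1/(ωC) = 57.66 Ω
Z = 62.00 − j57.66 Ω
|Z| = √(62.00² + 57.66²) = 84.67 Ω
∠Z = arctan(-57.66/62.00) = -42.93°
I = V/|Z| = 64.96 mA
P = VI cos φ = 5.5 × 0.06496 × cos(-42.93°) = 261.6 mW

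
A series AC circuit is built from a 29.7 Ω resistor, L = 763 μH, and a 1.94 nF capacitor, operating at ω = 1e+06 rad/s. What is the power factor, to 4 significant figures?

X_L = ωL = 763.0 Ω
X_C = 1/(ωC) = 515.5 Ω
Net reactance X = X_L − X_C = 247.5 Ω
Z = 29.70 + j247.5 Ω
|Z| = √(29.70² + 247.5²) = 249.3 Ω
∠Z = arctan(247.5/29.70) = 83.16°
cos φ = cos(83.16°) = 0.1191

0.1191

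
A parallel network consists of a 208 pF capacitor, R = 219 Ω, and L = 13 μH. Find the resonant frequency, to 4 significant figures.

3.061 MHz

ω₀ = 1/√(LC) = 1/√(1.3e-05 × 2.08e-10) = 1.923e+07 rad/s
f₀ = ω₀/(2π) = 3.061 MHz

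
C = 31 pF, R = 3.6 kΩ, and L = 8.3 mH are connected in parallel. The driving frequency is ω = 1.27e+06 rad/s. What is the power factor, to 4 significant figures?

X_L = ωL = 10540 Ω
X_C = 1/(ωC) = 25400 Ω
Parallel: admittances add. Y = 1/R + 1/(jωL) + jωC
Y = (0.0002778 − j5.55e-05) S
|Y| = 0.0002833 S → |Z| = 1/|Y| = 3530 Ω, ∠Z = −∠Y = 11.30°
cos φ = cos(11.30°) = 0.9806

0.9806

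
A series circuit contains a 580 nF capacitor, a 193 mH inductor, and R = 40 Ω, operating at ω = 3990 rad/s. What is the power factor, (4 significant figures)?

X_L = ωL = 770.1 Ω
X_C = 1/(ωC) = 432.1 Ω
Net reactance X = X_L − X_C = 338.0 Ω
Z = 40.00 + j338.0 Ω
|Z| = √(40.00² + 338.0²) = 340.3 Ω
∠Z = arctan(338.0/40.00) = 83.25°
cos φ = cos(83.25°) = 0.1175

0.1175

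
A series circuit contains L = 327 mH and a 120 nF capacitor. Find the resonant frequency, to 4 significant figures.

803.4 Hz

ω₀ = 1/√(LC) = 1/√(0.327 × 1.2e-07) = 5048 rad/s
f₀ = ω₀/(2π) = 803.4 Hz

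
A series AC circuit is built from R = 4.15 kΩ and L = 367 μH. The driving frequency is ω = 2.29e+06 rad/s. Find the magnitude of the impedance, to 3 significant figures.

X_L = ωL = 840 Ω
Z = 4150 + j840 Ω
|Z| = √(4150² + 840²) = 4230 Ω

4230 Ω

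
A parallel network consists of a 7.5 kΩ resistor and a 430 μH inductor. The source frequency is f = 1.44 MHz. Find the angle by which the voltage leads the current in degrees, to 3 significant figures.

ω = 2πf = 9.048e+06 rad/s
X_L = ωL = 3890 Ω
Parallel: admittances add. Y = 1/R + 1/(jωL)
Y = (0.000133 − j0.000257) S
|Y| = 0.000290 S → |Z| = 1/|Y| = 3450 Ω, ∠Z = −∠Y = 62.6°

62.6°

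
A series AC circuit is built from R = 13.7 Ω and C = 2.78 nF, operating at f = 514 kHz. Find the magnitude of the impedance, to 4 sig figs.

ω = 2πf = 3.23e+06 rad/s
X_C = 1/(ωC) = 111.4 Ω
Z = 13.70 − j111.4 Ω
|Z| = √(13.70² + 111.4²) = 112.2 Ω

112.2 Ω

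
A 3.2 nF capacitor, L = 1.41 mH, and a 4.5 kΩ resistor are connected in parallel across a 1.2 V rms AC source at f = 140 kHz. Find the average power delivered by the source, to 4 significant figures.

320.0 μW

ω = 2πf = 879600 rad/s
X_L = ωL = 1240 Ω
X_C = 1/(ωC) = 355.3 Ω
Parallel: admittances add. Y = 1/R + 1/(jωL) + jωC
Y = (0.0002222 + j0.002009) S
|Y| = 0.002021 S → |Z| = 1/|Y| = 494.8 Ω, ∠Z = −∠Y = -83.69°
I = V/|Z| = 2.425 mA
P = VI cos φ = 1.2 × 0.002425 × cos(-83.69°) = 320.0 μW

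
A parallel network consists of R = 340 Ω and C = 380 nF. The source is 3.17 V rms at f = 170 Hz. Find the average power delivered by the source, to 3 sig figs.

29.6 mW

ω = 2πf = 1068 rad/s
X_C = 1/(ωC) = 2460 Ω
Parallel: admittances add. Y = 1/R + jωC
Y = (0.00294 + j0.000406) S
|Y| = 0.00297 S → |Z| = 1/|Y| = 337 Ω, ∠Z = −∠Y = -7.86°
I = V/|Z| = 9.41 mA
P = VI cos φ = 3.17 × 0.00941 × cos(-7.86°) = 29.6 mW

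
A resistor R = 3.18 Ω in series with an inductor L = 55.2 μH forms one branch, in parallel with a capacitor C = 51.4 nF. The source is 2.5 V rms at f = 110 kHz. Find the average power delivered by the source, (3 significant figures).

ω = 2πf = 691200 rad/s
X_L = ωL = 38.2 Ω
X_C = 1/(ωC) = 28.1 Ω
Branch 1 (R+jX_L): Z₁ = 3.18 + j38.2 Ω, |Z₁| = 38.3 Ω
Branch 2 (−jX_C): Z₂ = −j28.1 Ω
Parallel: Z = Z₁Z₂/(Z₁+Z₂), |Z| = 103 Ω, ∠Z = -77.1°
I = V/|Z| = 24.3 mA
P = VI cos φ = 2.5 × 0.0243 × cos(-77.1°) = 13.6 mW

13.6 mW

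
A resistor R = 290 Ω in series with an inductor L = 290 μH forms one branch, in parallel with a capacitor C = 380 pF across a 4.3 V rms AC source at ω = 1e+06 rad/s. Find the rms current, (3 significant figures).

9.40 mA

X_L = ωL = 290 Ω
X_C = 1/(ωC) = 2630 Ω
Branch 1 (R+jX_L): Z₁ = 290 + j290 Ω, |Z₁| = 410 Ω
Branch 2 (−jX_C): Z₂ = −j2630 Ω
Parallel: Z = Z₁Z₂/(Z₁+Z₂), |Z| = 457 Ω, ∠Z = 37.9°
I = V/|Z| = 4.3/457 = 9.40 mA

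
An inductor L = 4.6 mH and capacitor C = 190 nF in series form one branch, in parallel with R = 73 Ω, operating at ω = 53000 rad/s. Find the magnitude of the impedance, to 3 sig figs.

65.2 Ω

X_L = ωL = 244 Ω
X_C = 1/(ωC) = 99.3 Ω
Branch 1: Z₁ = R = 73.0 Ω
Branch 2 (series LC): Z₂ = j(X_L − X_C) = j144 Ω
Parallel: Z = Z₁Z₂/(Z₁+Z₂), |Z| = 65.2 Ω, ∠Z = 26.8°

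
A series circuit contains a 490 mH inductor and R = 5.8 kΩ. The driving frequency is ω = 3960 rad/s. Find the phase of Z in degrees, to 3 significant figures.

18.5°

X_L = ωL = 1940 Ω
Z = 5800 + j1940 Ω
|Z| = √(5800² + 1940²) = 6120 Ω
∠Z = arctan(1940/5800) = 18.5°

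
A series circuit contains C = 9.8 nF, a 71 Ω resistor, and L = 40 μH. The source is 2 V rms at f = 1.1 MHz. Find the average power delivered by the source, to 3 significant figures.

ω = 2πf = 6.912e+06 rad/s
X_L = ωL = 276 Ω
X_C = 1/(ωC) = 14.8 Ω
Net reactance X = X_L − X_C = 262 Ω
Z = 71.0 + j262 Ω
|Z| = √(71.0² + 262²) = 271 Ω
∠Z = arctan(262/71.0) = 74.8°
I = V/|Z| = 7.38 mA
P = VI cos φ = 2 × 0.00738 × cos(74.8°) = 3.86 mW

3.86 mW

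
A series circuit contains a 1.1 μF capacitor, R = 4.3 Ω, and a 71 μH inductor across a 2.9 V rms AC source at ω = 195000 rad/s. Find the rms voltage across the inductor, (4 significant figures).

X_L = ωL = 13.85 Ω
X_C = 1/(ωC) = 4.662 Ω
Net reactance X = X_L − X_C = 9.183 Ω
Z = 4.300 + j9.183 Ω
|Z| = √(4.300² + 9.183²) = 10.14 Ω
I = V/|Z| = 286.0 mA
V_L = I·|Z_L| = 0.2860 × 13.85 = 3.960 V

3.960 V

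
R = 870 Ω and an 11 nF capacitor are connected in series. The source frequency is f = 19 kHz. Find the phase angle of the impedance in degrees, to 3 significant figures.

ω = 2πf = 119400 rad/s
X_C = 1/(ωC) = 762 Ω
Z = 870 − j762 Ω
|Z| = √(870² + 762²) = 1160 Ω
∠Z = arctan(-762/870) = -41.2°

-41.2°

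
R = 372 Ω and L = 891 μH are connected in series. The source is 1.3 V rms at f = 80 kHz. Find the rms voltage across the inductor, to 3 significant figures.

ω = 2πf = 502700 rad/s
X_L = ωL = 448 Ω
Z = 372 + j448 Ω
|Z| = √(372² + 448²) = 582 Ω
I = V/|Z| = 2.23 mA
V_L = I·|Z_L| = 0.00223 × 448 = 1.00 V

1.00 V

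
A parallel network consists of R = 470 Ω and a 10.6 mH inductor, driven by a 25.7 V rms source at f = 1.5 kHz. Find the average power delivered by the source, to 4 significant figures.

ω = 2πf = 9425 rad/s
X_L = ωL = 99.90 Ω
Parallel: admittances add. Y = 1/R + 1/(jωL)
Y = (0.002128 − j0.01001) S
|Y| = 0.01023 S → |Z| = 1/|Y| = 97.72 Ω, ∠Z = −∠Y = 78.00°
I = V/|Z| = 263.0 mA
P = VI cos φ = 25.7 × 0.2630 × cos(78.00°) = 1.405 W

1.405 W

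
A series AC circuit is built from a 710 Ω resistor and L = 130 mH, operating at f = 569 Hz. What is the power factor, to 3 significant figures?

0.837

ω = 2πf = 3575 rad/s
X_L = ωL = 465 Ω
Z = 710 + j465 Ω
|Z| = √(710² + 465²) = 849 Ω
∠Z = arctan(465/710) = 33.2°
cos φ = cos(33.2°) = 0.837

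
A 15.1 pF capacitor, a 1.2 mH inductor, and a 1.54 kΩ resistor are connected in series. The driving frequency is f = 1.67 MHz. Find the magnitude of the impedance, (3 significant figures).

6470 Ω

ω = 2πf = 1.049e+07 rad/s
X_L = ωL = 12600 Ω
X_C = 1/(ωC) = 6310 Ω
Net reactance X = X_L − X_C = 6280 Ω
Z = 1540 + j6280 Ω
|Z| = √(1540² + 6280²) = 6470 Ω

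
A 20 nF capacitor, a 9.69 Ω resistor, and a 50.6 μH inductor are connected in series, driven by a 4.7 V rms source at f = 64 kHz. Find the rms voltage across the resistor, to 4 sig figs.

0.4361 V

ω = 2πf = 402100 rad/s
X_L = ωL = 20.35 Ω
X_C = 1/(ωC) = 124.3 Ω
Net reactance X = X_L − X_C = -104.0 Ω
Z = 9.690 − j104.0 Ω
|Z| = √(9.690² + 104.0²) = 104.4 Ω
I = V/|Z| = 45.00 mA
V_R = I·|Z_R| = 0.04500 × 9.690 = 0.4361 V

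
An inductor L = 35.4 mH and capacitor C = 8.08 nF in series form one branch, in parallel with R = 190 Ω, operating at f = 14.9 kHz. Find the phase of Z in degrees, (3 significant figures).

ω = 2πf = 93620 rad/s
X_L = ωL = 3310 Ω
X_C = 1/(ωC) = 1320 Ω
Branch 1: Z₁ = R = 190 Ω
Branch 2 (series LC): Z₂ = j(X_L − X_C) = j1990 Ω
Parallel: Z = Z₁Z₂/(Z₁+Z₂), |Z| = 189 Ω, ∠Z = 5.45°

5.45°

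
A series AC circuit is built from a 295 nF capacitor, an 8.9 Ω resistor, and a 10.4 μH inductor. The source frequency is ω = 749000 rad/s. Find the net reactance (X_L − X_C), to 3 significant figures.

3.26 Ω

X_L = ωL = 7.79 Ω
X_C = 1/(ωC) = 4.53 Ω
X = 7.79 − 4.53 = 3.26 Ω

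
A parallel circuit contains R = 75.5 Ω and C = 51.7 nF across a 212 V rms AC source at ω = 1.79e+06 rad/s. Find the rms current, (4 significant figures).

X_C = 1/(ωC) = 10.81 Ω
Parallel: admittances add. Y = 1/R + jωC
Y = (0.01325 + j0.09254) S
|Y| = 0.09349 S → |Z| = 1/|Y| = 10.70 Ω, ∠Z = −∠Y = -81.85°
I = V/|Z| = 212/10.70 = 19.82 A

19.82 A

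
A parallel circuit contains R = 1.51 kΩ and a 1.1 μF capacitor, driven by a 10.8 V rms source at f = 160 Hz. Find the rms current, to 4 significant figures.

13.92 mA

ω = 2πf = 1005 rad/s
X_C = 1/(ωC) = 904.3 Ω
Parallel: admittances add. Y = 1/R + jωC
Y = (0.0006623 + j0.001106) S
|Y| = 0.001289 S → |Z| = 1/|Y| = 775.8 Ω, ∠Z = −∠Y = -59.08°
I = V/|Z| = 10.8/775.8 = 13.92 mA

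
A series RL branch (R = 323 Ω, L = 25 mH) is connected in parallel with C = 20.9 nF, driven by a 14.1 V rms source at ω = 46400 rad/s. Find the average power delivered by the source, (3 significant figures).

X_L = ωL = 1160 Ω
X_C = 1/(ωC) = 1030 Ω
Branch 1 (R+jX_L): Z₁ = 323 + j1160 Ω, |Z₁| = 1200 Ω
Branch 2 (−jX_C): Z₂ = −j1030 Ω
Parallel: Z = Z₁Z₂/(Z₁+Z₂), |Z| = 3570 Ω, ∠Z = -37.3°
I = V/|Z| = 3.95 mA
P = VI cos φ = 14.1 × 0.00395 × cos(-37.3°) = 44.3 mW

44.3 mW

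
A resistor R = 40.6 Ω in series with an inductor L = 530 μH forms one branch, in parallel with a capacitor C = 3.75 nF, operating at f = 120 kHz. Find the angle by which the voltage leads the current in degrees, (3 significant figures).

ω = 2πf = 754000 rad/s
X_L = ωL = 400 Ω
X_C = 1/(ωC) = 354 Ω
Branch 1 (R+jX_L): Z₁ = 40.6 + j400 Ω, |Z₁| = 402 Ω
Branch 2 (−jX_C): Z₂ = −j354 Ω
Parallel: Z = Z₁Z₂/(Z₁+Z₂), |Z| = 2320 Ω, ∠Z = -54.3°

-54.3°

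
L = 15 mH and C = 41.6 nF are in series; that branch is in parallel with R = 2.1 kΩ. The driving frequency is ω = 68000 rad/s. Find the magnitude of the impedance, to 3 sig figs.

X_L = ωL = 1020 Ω
X_C = 1/(ωC) = 354 Ω
Branch 1: Z₁ = R = 2100 Ω
Branch 2 (series LC): Z₂ = j(X_L − X_C) = j666 Ω
Parallel: Z = Z₁Z₂/(Z₁+Z₂), |Z| = 635 Ω, ∠Z = 72.4°

635 Ω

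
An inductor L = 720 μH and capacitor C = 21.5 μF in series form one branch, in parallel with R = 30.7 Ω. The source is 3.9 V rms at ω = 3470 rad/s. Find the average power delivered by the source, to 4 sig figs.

X_L = ωL = 2.498 Ω
X_C = 1/(ωC) = 13.40 Ω
Branch 1: Z₁ = R = 30.70 Ω
Branch 2 (series LC): Z₂ = j(X_L − X_C) = −j10.91 Ω
Parallel: Z = Z₁Z₂/(Z₁+Z₂), |Z| = 10.28 Ω, ∠Z = -70.44°
I = V/|Z| = 379.5 mA
P = VI cos φ = 3.9 × 0.3795 × cos(-70.44°) = 495.4 mW

495.4 mW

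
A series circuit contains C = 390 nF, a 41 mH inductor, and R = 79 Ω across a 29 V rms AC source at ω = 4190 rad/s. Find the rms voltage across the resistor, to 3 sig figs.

X_L = ωL = 172 Ω
X_C = 1/(ωC) = 612 Ω
Net reactance X = X_L − X_C = -440 Ω
Z = 79.0 − j440 Ω
|Z| = √(79.0² + 440²) = 447 Ω
I = V/|Z| = 64.8 mA
V_R = I·|Z_R| = 0.0648 × 79.0 = 5.12 V

5.12 V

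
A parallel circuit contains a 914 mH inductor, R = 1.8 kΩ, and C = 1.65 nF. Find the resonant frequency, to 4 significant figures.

ω₀ = 1/√(LC) = 1/√(0.914 × 1.65e-09) = 25750 rad/s
f₀ = ω₀/(2π) = 4.098 kHz

4.098 kHz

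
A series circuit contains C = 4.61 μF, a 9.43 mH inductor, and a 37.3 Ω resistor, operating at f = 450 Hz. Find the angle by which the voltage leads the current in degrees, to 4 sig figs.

ω = 2πf = 2827 rad/s
X_L = ωL = 26.66 Ω
X_C = 1/(ωC) = 76.72 Ω
Net reactance X = X_L − X_C = -50.06 Ω
Z = 37.30 − j50.06 Ω
|Z| = √(37.30² + 50.06²) = 62.43 Ω
∠Z = arctan(-50.06/37.30) = -53.31°

-53.31°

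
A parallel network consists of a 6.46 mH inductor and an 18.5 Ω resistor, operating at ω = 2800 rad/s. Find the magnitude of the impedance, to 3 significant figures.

12.9 Ω

X_L = ωL = 18.1 Ω
Parallel: admittances add. Y = 1/R + 1/(jωL)
Y = (0.0541 − j0.0553) S
|Y| = 0.0773 S → |Z| = 1/|Y| = 12.9 Ω, ∠Z = −∠Y = 45.6°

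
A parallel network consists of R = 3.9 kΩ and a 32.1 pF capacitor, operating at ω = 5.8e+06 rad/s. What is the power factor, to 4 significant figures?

X_C = 1/(ωC) = 5371 Ω
Parallel: admittances add. Y = 1/R + jωC
Y = (0.0002564 + j0.0001862) S
|Y| = 0.0003169 S → |Z| = 1/|Y| = 3156 Ω, ∠Z = −∠Y = -35.98°
cos φ = cos(-35.98°) = 0.8092

0.8092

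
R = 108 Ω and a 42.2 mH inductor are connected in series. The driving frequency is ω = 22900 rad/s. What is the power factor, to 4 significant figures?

X_L = ωL = 966.4 Ω
Z = 108.0 + j966.4 Ω
|Z| = √(108.0² + 966.4²) = 972.4 Ω
∠Z = arctan(966.4/108.0) = 83.62°
cos φ = cos(83.62°) = 0.1111

0.1111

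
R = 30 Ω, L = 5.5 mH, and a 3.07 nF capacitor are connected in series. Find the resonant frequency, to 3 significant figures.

ω₀ = 1/√(LC) = 1/√(0.0055 × 3.07e-09) = 243400 rad/s
f₀ = ω₀/(2π) = 38.7 kHz

38.7 kHz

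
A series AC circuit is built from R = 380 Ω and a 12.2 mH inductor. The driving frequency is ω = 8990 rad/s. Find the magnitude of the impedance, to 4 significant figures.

395.5 Ω

X_L = ωL = 109.7 Ω
Z = 380.0 + j109.7 Ω
|Z| = √(380.0² + 109.7²) = 395.5 Ω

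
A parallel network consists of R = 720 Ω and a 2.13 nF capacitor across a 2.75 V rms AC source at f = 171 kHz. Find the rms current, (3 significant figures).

7.36 mA

ω = 2πf = 1.074e+06 rad/s
X_C = 1/(ωC) = 437 Ω
Parallel: admittances add. Y = 1/R + jωC
Y = (0.00139 + j0.00229) S
|Y| = 0.00268 S → |Z| = 1/|Y| = 374 Ω, ∠Z = −∠Y = -58.7°
I = V/|Z| = 2.75/374 = 7.36 mA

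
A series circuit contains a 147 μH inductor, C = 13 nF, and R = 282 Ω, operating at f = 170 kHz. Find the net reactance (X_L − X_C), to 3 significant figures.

85.0 Ω

ω = 2πf = 1.068e+06 rad/s
X_L = ωL = 157 Ω
X_C = 1/(ωC) = 72.0 Ω
X = 157 − 72.0 = 85.0 Ω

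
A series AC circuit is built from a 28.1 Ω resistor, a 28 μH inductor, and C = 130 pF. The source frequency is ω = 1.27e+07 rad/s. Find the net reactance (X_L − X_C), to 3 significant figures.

-250 Ω

X_L = ωL = 356 Ω
X_C = 1/(ωC) = 606 Ω
X = 356 − 606 = -250 Ω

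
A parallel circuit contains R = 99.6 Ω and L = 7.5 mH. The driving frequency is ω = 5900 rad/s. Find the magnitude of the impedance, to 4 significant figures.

40.44 Ω

X_L = ωL = 44.25 Ω
Parallel: admittances add. Y = 1/R + 1/(jωL)
Y = (0.01004 − j0.02260) S
|Y| = 0.02473 S → |Z| = 1/|Y| = 40.44 Ω, ∠Z = −∠Y = 66.05°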